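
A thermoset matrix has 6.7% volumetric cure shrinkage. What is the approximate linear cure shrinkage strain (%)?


Linear shrinkage ≈ vol_shrink/3 = 6.7/3 = 2.233%

2.233%


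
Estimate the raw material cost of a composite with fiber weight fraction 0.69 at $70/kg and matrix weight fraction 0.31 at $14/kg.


Cost = cost_f*Wf + cost_m*Wm = 70*0.69 + 14*0.31 = $52.64/kg

$52.64/kg


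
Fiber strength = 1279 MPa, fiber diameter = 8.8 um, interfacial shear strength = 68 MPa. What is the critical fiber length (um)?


Lc = sigma_f * d / (2 * tau_i) = 1279 * 8.8 / (2 * 68) = 82.8 um

82.8 um


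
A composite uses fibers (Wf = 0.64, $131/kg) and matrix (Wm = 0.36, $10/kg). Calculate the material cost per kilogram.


Cost = cost_f*Wf + cost_m*Wm = 131*0.64 + 10*0.36 = $87.44/kg

$87.44/kg


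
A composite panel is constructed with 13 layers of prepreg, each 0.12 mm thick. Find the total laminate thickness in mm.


h = n * t_ply = 13 * 0.12 = 1.56 mm

1.56 mm


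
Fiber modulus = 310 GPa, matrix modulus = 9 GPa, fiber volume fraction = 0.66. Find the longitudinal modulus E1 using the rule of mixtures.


E1 = Ef*Vf + Em*(1-Vf) = 310*0.66 + 9*0.34 = 207.66 GPa

207.66 GPa


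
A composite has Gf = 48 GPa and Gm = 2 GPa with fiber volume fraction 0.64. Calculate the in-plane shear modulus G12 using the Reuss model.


1/G12 = Vf/Gf + (1-Vf)/Gm = 0.64/48 + 0.36/2
G12 = 5.17 GPa

5.17 GPa


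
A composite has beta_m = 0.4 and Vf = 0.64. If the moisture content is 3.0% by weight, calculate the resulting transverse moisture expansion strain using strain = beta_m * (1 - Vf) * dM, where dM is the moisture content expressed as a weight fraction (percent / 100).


dM = 3.0/100 = 0.03
strain = beta_m * (1-Vf) * dM = 0.4 * 0.36 * 0.03 = 0.00432

0.00432


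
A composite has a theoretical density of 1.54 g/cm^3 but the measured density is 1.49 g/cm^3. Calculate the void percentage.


Void% = (rho_theo - rho_actual)/rho_theo * 100 = (1.54 - 1.49)/1.54 * 100 = 3.25%

3.25%


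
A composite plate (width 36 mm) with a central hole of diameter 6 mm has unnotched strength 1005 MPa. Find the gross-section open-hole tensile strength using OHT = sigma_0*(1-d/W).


OHT = sigma_0*(1-d/W) = 1005*(1-6/36) = 837.5 MPa

837.5 MPa


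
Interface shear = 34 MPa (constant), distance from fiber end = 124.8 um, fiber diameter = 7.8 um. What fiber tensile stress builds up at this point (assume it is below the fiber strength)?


Force balance: sigma_f * (pi*d^2/4) = tau * (pi*d) * x  ->  sigma_f = 4 * tau * x / d
sigma_f = 4 * 34 * 124.8 / 7.8 = 2176.0 MPa

2176.0 MPa


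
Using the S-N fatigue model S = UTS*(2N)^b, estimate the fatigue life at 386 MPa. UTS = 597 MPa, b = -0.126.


N = 0.5 * (S/UTS)^(1/b) = 0.5 * (386/597)^(1/-0.126) = 15.9236 cycles

15.9236 cycles


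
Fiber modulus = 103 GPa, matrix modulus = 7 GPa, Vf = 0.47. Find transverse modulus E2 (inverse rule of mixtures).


1/E2 = Vf/Ef + (1-Vf)/Em = 0.47/103 + 0.53/7
E2 = 12.46 GPa

12.46 GPa


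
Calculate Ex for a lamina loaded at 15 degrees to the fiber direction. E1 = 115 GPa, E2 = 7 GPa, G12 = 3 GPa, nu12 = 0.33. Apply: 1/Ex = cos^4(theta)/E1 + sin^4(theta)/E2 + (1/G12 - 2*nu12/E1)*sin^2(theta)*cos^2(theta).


cos^4(15) = 0.870513, sin^4(15) = 0.004487, sin^2(15)*cos^2(15) = 0.0625
1/G12 - 2*nu12/E1 = 1/3 - 2*0.33/115 = 0.327594 GPa^-1
1/Ex = 0.870513/115 + 0.004487/7 + 0.327594*0.0625 = 0.0286854 GPa^-1
Ex = 34.86 GPa

34.86 GPa


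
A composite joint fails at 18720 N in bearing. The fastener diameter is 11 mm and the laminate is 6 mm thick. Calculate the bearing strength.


sigma_br = F/(d*h) = 18720/(11*6) = 283.6 MPa

283.6 MPa


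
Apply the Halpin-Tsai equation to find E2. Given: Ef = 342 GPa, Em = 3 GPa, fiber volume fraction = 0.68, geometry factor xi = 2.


eta = (Ef/Em - 1)/(Ef/Em + xi) = (114.0 - 1)/(114.0 + 2) = 0.9741
E2 = Em*(1+xi*eta*Vf)/(1-eta*Vf) = 20.66 GPa

20.66 GPa


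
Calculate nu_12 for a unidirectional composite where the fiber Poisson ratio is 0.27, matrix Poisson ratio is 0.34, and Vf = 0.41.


nu_12 = nu_f*Vf + nu_m*(1-Vf) = 0.27*0.41 + 0.34*0.59 = 0.3113

0.3113


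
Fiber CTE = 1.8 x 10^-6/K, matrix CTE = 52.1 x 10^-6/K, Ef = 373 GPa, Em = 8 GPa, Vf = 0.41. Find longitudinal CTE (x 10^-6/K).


E1 = Ef*Vf + Em*(1-Vf) = 157.65
alpha_1 = (alpha_f*Ef*Vf + alpha_m*Em*(1-Vf))/E1 = 3.31 x 10^-6/K

3.31 x 10^-6/K


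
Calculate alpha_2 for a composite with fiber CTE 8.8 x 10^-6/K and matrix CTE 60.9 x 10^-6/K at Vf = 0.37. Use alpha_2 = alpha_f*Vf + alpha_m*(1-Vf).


alpha_2 = alpha_f*Vf + alpha_m*(1-Vf) = 8.8*0.37 + 60.9*0.63 = 41.6 x 10^-6/K

41.6 x 10^-6/K


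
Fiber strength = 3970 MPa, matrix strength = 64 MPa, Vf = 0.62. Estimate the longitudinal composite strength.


sigma_1 = sigma_f*Vf + sigma_m*(1-Vf) = 3970*0.62 + 64*0.38 = 2485.7 MPa

2485.7 MPa


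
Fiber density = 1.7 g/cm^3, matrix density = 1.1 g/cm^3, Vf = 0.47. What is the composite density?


rho_c = rho_f*Vf + rho_m*(1-Vf) = 1.7*0.47 + 1.1*0.53 = 1.382 g/cm^3

1.382 g/cm^3


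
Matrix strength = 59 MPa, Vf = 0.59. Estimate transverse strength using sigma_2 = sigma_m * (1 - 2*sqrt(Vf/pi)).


factor = 1 - 2*sqrt(0.59/pi) = 0.1333
sigma_2 = 59 * 0.1333 = 7.86 MPa

7.86 MPa


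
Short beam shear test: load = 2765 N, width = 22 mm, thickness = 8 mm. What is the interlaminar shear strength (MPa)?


ILSS = 3F/(4bh) = 3*2765/(4*22*8) = 11.78 MPa

11.78 MPa


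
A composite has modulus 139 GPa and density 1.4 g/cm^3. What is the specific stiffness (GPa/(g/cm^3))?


Specific stiffness = E/rho = 139/1.4 = 99.3 GPa/(g/cm^3)

99.3 GPa/(g/cm^3)


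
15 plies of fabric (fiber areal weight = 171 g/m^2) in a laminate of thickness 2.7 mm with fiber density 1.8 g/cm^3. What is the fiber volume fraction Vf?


Vf = n * FAW / (rho_f * h * 1000) = 15 * 171 / (1.8 * 2.7 * 1000) = 0.5278

0.5278


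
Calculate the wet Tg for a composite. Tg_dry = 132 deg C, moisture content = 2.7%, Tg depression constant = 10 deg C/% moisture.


Tg_wet = Tg_dry - k*moisture = 132 - 10*2.7 = 105.0 deg C

105.0 deg C


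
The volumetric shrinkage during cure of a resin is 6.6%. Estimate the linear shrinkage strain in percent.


Linear shrinkage ≈ vol_shrink/3 = 6.6/3 = 2.2%

2.2%


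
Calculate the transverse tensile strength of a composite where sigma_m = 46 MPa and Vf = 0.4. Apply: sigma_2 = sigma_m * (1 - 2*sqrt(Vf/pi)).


factor = 1 - 2*sqrt(0.4/pi) = 0.2864
sigma_2 = 46 * 0.2864 = 13.17 MPa

13.17 MPa


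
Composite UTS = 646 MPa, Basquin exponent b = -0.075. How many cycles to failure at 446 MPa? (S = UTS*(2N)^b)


N = 0.5 * (S/UTS)^(1/b) = 0.5 * (446/646)^(1/-0.075) = 69.8670 cycles

69.8670 cycles


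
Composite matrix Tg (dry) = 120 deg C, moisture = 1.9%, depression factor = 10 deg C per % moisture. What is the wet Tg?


Tg_wet = Tg_dry - k*moisture = 120 - 10*1.9 = 101.0 deg C

101.0 deg C


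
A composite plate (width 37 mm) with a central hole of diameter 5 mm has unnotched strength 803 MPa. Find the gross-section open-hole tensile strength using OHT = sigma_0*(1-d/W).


OHT = sigma_0*(1-d/W) = 803*(1-5/37) = 694.5 MPa

694.5 MPa


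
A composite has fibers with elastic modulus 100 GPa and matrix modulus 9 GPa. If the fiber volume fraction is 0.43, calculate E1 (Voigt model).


E1 = Ef*Vf + Em*(1-Vf) = 100*0.43 + 9*0.57 = 48.13 GPa

48.13 GPa


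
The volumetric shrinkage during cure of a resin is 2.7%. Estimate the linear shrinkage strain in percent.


Linear shrinkage ≈ vol_shrink/3 = 2.7/3 = 0.9%

0.9%


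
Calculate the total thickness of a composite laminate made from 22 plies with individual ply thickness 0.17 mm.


h = n * t_ply = 22 * 0.17 = 3.74 mm

3.74 mm


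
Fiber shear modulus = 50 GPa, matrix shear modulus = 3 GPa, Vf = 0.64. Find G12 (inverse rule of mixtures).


1/G12 = Vf/Gf + (1-Vf)/Gm = 0.64/50 + 0.36/3
G12 = 7.53 GPa

7.53 GPa


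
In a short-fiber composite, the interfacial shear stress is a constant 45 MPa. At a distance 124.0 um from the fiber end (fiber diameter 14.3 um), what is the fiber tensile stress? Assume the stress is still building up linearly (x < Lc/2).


Force balance: sigma_f * (pi*d^2/4) = tau * (pi*d) * x  ->  sigma_f = 4 * tau * x / d
sigma_f = 4 * 45 * 124.0 / 14.3 = 1560.8 MPa

1560.8 MPa


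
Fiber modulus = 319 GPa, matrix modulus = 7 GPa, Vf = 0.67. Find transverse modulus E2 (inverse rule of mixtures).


1/E2 = Vf/Ef + (1-Vf)/Em = 0.67/319 + 0.33/7
E2 = 20.31 GPa

20.31 GPa


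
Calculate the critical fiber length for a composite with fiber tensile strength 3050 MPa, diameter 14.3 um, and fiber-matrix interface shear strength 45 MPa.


Lc = sigma_f * d / (2 * tau_i) = 3050 * 14.3 / (2 * 45) = 484.6 um

484.6 um


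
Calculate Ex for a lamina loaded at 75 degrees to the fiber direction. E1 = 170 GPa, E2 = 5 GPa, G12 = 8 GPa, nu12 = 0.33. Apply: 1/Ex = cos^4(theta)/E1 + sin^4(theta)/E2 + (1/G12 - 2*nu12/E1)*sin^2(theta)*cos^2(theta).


cos^4(75) = 0.004487, sin^4(75) = 0.870513, sin^2(75)*cos^2(75) = 0.0625
1/G12 - 2*nu12/E1 = 1/8 - 2*0.33/170 = 0.121118 GPa^-1
1/Ex = 0.004487/170 + 0.870513/5 + 0.121118*0.0625 = 0.1816988 GPa^-1
Ex = 5.5 GPa

5.5 GPa


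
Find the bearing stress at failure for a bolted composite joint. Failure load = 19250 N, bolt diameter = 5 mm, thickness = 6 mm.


sigma_br = F/(d*h) = 19250/(5*6) = 641.7 MPa

641.7 MPa


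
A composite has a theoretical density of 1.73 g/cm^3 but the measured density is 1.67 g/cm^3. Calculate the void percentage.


Void% = (rho_theo - rho_actual)/rho_theo * 100 = (1.73 - 1.67)/1.73 * 100 = 3.47%

3.47%


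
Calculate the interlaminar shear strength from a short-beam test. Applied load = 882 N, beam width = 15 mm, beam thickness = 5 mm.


ILSS = 3F/(4bh) = 3*882/(4*15*5) = 8.82 MPa

8.82 MPa


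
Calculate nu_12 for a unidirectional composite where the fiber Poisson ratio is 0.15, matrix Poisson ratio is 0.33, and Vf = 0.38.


nu_12 = nu_f*Vf + nu_m*(1-Vf) = 0.15*0.38 + 0.33*0.62 = 0.2616

0.2616


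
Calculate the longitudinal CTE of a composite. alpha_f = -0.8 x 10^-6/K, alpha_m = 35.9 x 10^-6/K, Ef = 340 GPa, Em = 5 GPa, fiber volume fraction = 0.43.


E1 = Ef*Vf + Em*(1-Vf) = 149.05
alpha_1 = (alpha_f*Ef*Vf + alpha_m*Em*(1-Vf))/E1 = -0.1 x 10^-6/K

-0.1 x 10^-6/K


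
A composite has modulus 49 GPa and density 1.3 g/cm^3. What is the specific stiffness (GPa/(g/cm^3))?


Specific stiffness = E/rho = 49/1.3 = 37.7 GPa/(g/cm^3)

37.7 GPa/(g/cm^3)


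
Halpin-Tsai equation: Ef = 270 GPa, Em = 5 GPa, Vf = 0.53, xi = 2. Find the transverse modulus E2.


eta = (Ef/Em - 1)/(Ef/Em + xi) = (54.0 - 1)/(54.0 + 2) = 0.9464
E2 = Em*(1+xi*eta*Vf)/(1-eta*Vf) = 20.1 GPa

20.1 GPa


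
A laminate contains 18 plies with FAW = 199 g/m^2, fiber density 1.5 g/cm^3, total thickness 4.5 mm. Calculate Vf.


Vf = n * FAW / (rho_f * h * 1000) = 18 * 199 / (1.5 * 4.5 * 1000) = 0.5307

0.5307


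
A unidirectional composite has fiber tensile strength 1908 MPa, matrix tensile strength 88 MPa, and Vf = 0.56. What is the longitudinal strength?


sigma_1 = sigma_f*Vf + sigma_m*(1-Vf) = 1908*0.56 + 88*0.44 = 1107.2 MPa

1107.2 MPa


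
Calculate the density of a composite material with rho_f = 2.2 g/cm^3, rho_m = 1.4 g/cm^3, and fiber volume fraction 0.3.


rho_c = rho_f*Vf + rho_m*(1-Vf) = 2.2*0.3 + 1.4*0.7 = 1.64 g/cm^3

1.64 g/cm^3


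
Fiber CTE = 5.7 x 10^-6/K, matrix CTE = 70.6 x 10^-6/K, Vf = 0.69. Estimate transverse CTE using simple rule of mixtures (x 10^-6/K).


alpha_2 = alpha_f*Vf + alpha_m*(1-Vf) = 5.7*0.69 + 70.6*0.31 = 25.8 x 10^-6/K

25.8 x 10^-6/K


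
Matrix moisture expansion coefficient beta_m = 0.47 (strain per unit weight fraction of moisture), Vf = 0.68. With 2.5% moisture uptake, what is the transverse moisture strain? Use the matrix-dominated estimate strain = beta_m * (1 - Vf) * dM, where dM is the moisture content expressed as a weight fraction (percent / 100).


dM = 2.5/100 = 0.025
strain = beta_m * (1-Vf) * dM = 0.47 * 0.32 * 0.025 = 0.00376

0.00376


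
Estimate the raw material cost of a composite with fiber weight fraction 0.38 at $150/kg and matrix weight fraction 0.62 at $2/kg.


Cost = cost_f*Wf + cost_m*Wm = 150*0.38 + 2*0.62 = $58.24/kg

$58.24/kg


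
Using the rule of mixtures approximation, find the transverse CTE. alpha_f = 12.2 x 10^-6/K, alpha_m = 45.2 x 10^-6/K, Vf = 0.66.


alpha_2 = alpha_f*Vf + alpha_m*(1-Vf) = 12.2*0.66 + 45.2*0.34 = 23.4 x 10^-6/K

23.4 x 10^-6/K


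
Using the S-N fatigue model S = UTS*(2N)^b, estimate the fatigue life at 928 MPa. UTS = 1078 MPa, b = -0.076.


N = 0.5 * (S/UTS)^(1/b) = 0.5 * (928/1078)^(1/-0.076) = 3.5906 cycles

3.5906 cycles


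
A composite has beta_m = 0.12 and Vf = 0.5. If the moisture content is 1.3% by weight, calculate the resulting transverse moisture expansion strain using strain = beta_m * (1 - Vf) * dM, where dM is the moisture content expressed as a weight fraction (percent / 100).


dM = 1.3/100 = 0.013
strain = beta_m * (1-Vf) * dM = 0.12 * 0.5 * 0.013 = 0.00078

0.00078


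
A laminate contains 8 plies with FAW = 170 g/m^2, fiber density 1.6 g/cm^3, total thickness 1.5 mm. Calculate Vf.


Vf = n * FAW / (rho_f * h * 1000) = 8 * 170 / (1.6 * 1.5 * 1000) = 0.5667

0.5667


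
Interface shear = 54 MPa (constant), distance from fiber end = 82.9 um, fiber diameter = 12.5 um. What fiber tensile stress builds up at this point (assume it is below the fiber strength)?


Force balance: sigma_f * (pi*d^2/4) = tau * (pi*d) * x  ->  sigma_f = 4 * tau * x / d
sigma_f = 4 * 54 * 82.9 / 12.5 = 1432.5 MPa

1432.5 MPa


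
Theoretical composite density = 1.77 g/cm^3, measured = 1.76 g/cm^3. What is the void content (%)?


Void% = (rho_theo - rho_actual)/rho_theo * 100 = (1.77 - 1.76)/1.77 * 100 = 0.56%

0.56%


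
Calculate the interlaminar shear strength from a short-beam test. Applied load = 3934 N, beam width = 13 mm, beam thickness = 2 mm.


ILSS = 3F/(4bh) = 3*3934/(4*13*2) = 113.48 MPa

113.48 MPa


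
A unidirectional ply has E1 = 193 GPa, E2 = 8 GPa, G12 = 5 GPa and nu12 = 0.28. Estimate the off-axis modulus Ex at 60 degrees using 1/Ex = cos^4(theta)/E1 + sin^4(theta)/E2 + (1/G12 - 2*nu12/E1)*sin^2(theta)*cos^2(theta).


cos^4(60) = 0.0625, sin^4(60) = 0.5625, sin^2(60)*cos^2(60) = 0.1875
1/G12 - 2*nu12/E1 = 1/5 - 2*0.28/193 = 0.197098 GPa^-1
1/Ex = 0.0625/193 + 0.5625/8 + 0.197098*0.1875 = 0.1075923 GPa^-1
Ex = 9.29 GPa

9.29 GPa


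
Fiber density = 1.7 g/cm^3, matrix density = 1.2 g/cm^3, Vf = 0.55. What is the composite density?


rho_c = rho_f*Vf + rho_m*(1-Vf) = 1.7*0.55 + 1.2*0.45 = 1.475 g/cm^3

1.475 g/cm^3


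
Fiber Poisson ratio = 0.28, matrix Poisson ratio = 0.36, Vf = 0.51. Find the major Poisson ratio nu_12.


nu_12 = nu_f*Vf + nu_m*(1-Vf) = 0.28*0.51 + 0.36*0.49 = 0.3192

0.3192


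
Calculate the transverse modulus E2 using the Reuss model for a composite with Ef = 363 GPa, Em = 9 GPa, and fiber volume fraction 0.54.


1/E2 = Vf/Ef + (1-Vf)/Em = 0.54/363 + 0.46/9
E2 = 19.01 GPa

19.01 GPa


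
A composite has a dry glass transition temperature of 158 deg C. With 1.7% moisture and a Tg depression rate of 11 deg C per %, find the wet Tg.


Tg_wet = Tg_dry - k*moisture = 158 - 11*1.7 = 139.3 deg C

139.3 deg C


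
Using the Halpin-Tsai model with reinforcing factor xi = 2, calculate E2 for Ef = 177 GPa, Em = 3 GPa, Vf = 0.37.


eta = (Ef/Em - 1)/(Ef/Em + xi) = (59.0 - 1)/(59.0 + 2) = 0.9508
E2 = Em*(1+xi*eta*Vf)/(1-eta*Vf) = 7.88 GPa

7.88 GPa


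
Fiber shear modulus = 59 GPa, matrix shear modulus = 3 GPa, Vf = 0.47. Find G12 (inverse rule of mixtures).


1/G12 = Vf/Gf + (1-Vf)/Gm = 0.47/59 + 0.53/3
G12 = 5.42 GPa

5.42 GPa


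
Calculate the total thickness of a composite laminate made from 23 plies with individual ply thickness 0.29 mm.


h = n * t_ply = 23 * 0.29 = 6.67 mm

6.67 mm


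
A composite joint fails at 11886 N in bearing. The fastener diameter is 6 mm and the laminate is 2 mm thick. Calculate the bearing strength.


sigma_br = F/(d*h) = 11886/(6*2) = 990.5 MPa

990.5 MPa


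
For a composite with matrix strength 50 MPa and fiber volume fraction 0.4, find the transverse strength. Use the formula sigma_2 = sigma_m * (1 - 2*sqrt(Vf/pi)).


factor = 1 - 2*sqrt(0.4/pi) = 0.2864
sigma_2 = 50 * 0.2864 = 14.32 MPa

14.32 MPa


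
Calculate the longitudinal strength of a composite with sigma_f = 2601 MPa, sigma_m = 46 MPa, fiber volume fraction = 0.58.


sigma_1 = sigma_f*Vf + sigma_m*(1-Vf) = 2601*0.58 + 46*0.42 = 1527.9 MPa

1527.9 MPa


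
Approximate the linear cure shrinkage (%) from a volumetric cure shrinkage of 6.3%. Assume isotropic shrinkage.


Linear shrinkage ≈ vol_shrink/3 = 6.3/3 = 2.1%

2.1%


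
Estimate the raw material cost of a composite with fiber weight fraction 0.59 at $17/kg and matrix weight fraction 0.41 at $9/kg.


Cost = cost_f*Wf + cost_m*Wm = 17*0.59 + 9*0.41 = $13.72/kg

$13.72/kg


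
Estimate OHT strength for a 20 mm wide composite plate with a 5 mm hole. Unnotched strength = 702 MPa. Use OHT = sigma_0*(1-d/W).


OHT = sigma_0*(1-d/W) = 702*(1-5/20) = 526.5 MPa

526.5 MPa


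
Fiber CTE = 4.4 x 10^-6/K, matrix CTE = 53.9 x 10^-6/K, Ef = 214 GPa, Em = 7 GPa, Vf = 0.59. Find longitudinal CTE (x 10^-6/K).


E1 = Ef*Vf + Em*(1-Vf) = 129.13
alpha_1 = (alpha_f*Ef*Vf + alpha_m*Em*(1-Vf))/E1 = 5.5 x 10^-6/K

5.5 x 10^-6/K


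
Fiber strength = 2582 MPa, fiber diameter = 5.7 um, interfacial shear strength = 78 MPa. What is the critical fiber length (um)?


Lc = sigma_f * d / (2 * tau_i) = 2582 * 5.7 / (2 * 78) = 94.3 um

94.3 um


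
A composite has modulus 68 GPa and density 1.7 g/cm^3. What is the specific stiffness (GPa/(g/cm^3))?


Specific stiffness = E/rho = 68/1.7 = 40.0 GPa/(g/cm^3)

40.0 GPa/(g/cm^3)


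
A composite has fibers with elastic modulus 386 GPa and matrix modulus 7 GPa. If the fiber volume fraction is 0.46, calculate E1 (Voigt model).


E1 = Ef*Vf + Em*(1-Vf) = 386*0.46 + 7*0.54 = 181.34 GPa

181.34 GPa


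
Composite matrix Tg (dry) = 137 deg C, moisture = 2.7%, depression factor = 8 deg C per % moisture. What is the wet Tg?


Tg_wet = Tg_dry - k*moisture = 137 - 8*2.7 = 115.4 deg C

115.4 deg C


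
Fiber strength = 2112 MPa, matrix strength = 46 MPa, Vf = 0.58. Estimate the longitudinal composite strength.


sigma_1 = sigma_f*Vf + sigma_m*(1-Vf) = 2112*0.58 + 46*0.42 = 1244.3 MPa

1244.3 MPa


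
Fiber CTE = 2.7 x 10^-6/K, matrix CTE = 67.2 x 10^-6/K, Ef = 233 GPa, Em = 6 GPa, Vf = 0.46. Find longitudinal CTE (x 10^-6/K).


E1 = Ef*Vf + Em*(1-Vf) = 110.42
alpha_1 = (alpha_f*Ef*Vf + alpha_m*Em*(1-Vf))/E1 = 4.59 x 10^-6/K

4.59 x 10^-6/K


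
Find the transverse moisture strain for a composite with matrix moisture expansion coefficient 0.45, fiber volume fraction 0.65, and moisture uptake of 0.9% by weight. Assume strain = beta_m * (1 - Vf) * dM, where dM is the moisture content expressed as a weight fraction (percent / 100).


dM = 0.9/100 = 0.009
strain = beta_m * (1-Vf) * dM = 0.45 * 0.35 * 0.009 = 0.0014175

0.0014175


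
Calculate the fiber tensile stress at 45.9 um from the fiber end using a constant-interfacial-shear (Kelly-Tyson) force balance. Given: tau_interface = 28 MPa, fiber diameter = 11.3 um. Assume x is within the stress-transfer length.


Force balance: sigma_f * (pi*d^2/4) = tau * (pi*d) * x  ->  sigma_f = 4 * tau * x / d
sigma_f = 4 * 28 * 45.9 / 11.3 = 454.9 MPa

454.9 MPa


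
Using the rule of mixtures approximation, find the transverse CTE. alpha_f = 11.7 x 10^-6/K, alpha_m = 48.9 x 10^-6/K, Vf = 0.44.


alpha_2 = alpha_f*Vf + alpha_m*(1-Vf) = 11.7*0.44 + 48.9*0.56 = 32.5 x 10^-6/K

32.5 x 10^-6/K


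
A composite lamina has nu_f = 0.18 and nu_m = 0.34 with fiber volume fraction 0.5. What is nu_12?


nu_12 = nu_f*Vf + nu_m*(1-Vf) = 0.18*0.5 + 0.34*0.5 = 0.26

0.26


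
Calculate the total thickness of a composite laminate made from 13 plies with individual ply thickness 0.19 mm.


h = n * t_ply = 13 * 0.19 = 2.47 mm

2.47 mm


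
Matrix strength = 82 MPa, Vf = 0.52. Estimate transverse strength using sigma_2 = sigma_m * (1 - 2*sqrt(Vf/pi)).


factor = 1 - 2*sqrt(0.52/pi) = 0.1863
sigma_2 = 82 * 0.1863 = 15.28 MPa

15.28 MPa


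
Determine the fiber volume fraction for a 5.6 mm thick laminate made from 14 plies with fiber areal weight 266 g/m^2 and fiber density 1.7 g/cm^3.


Vf = n * FAW / (rho_f * h * 1000) = 14 * 266 / (1.7 * 5.6 * 1000) = 0.3912

0.3912


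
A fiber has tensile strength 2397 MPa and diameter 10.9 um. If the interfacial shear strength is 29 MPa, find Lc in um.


Lc = sigma_f * d / (2 * tau_i) = 2397 * 10.9 / (2 * 29) = 450.5 um

450.5 um


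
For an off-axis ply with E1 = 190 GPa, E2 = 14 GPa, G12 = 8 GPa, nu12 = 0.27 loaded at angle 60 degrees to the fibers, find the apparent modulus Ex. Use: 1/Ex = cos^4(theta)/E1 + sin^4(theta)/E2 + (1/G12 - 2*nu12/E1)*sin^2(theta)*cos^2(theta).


cos^4(60) = 0.0625, sin^4(60) = 0.5625, sin^2(60)*cos^2(60) = 0.1875
1/G12 - 2*nu12/E1 = 1/8 - 2*0.27/190 = 0.122158 GPa^-1
1/Ex = 0.0625/190 + 0.5625/14 + 0.122158*0.1875 = 0.0634121 GPa^-1
Ex = 15.77 GPa

15.77 GPa


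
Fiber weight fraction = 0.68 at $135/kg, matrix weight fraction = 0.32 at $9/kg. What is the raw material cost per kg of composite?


Cost = cost_f*Wf + cost_m*Wm = 135*0.68 + 9*0.32 = $94.68/kg

$94.68/kg


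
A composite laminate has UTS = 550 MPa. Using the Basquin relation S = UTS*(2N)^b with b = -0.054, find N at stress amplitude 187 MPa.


N = 0.5 * (S/UTS)^(1/b) = 0.5 * (187/550)^(1/-0.054) = 2.3729e+08 cycles

2.3729e+08 cycles


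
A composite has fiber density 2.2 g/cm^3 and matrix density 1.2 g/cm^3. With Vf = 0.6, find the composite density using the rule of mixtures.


rho_c = rho_f*Vf + rho_m*(1-Vf) = 2.2*0.6 + 1.2*0.4 = 1.8 g/cm^3

1.8 g/cm^3


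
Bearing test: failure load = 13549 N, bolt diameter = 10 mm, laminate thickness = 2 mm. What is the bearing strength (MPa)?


sigma_br = F/(d*h) = 13549/(10*2) = 677.5 MPa

677.5 MPa


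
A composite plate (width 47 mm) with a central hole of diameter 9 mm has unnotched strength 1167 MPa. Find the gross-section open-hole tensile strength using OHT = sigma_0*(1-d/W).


OHT = sigma_0*(1-d/W) = 1167*(1-9/47) = 943.5 MPa

943.5 MPa


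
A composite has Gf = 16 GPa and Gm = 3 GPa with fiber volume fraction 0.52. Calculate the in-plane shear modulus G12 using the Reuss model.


1/G12 = Vf/Gf + (1-Vf)/Gm = 0.52/16 + 0.48/3
G12 = 5.19 GPa

5.19 GPa


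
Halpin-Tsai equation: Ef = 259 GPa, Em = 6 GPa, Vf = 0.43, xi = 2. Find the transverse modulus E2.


eta = (Ef/Em - 1)/(Ef/Em + xi) = (43.1667 - 1)/(43.1667 + 2) = 0.9336
E2 = Em*(1+xi*eta*Vf)/(1-eta*Vf) = 18.07 GPa

18.07 GPa


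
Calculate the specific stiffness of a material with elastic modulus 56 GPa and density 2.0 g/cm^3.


Specific stiffness = E/rho = 56/2.0 = 28.0 GPa/(g/cm^3)

28.0 GPa/(g/cm^3)


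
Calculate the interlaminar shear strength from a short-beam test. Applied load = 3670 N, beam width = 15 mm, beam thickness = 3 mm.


ILSS = 3F/(4bh) = 3*3670/(4*15*3) = 61.17 MPa

61.17 MPa


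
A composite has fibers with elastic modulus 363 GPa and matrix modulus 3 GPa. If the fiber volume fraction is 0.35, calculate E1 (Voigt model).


E1 = Ef*Vf + Em*(1-Vf) = 363*0.35 + 3*0.65 = 129.0 GPa

129.0 GPa


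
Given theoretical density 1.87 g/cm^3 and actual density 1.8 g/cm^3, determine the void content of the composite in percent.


Void% = (rho_theo - rho_actual)/rho_theo * 100 = (1.87 - 1.8)/1.87 * 100 = 3.74%

3.74%


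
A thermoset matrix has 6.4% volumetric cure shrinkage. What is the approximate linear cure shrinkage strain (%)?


Linear shrinkage ≈ vol_shrink/3 = 6.4/3 = 2.133%

2.133%


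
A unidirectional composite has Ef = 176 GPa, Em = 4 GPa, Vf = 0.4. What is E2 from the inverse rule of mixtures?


1/E2 = Vf/Ef + (1-Vf)/Em = 0.4/176 + 0.6/4
E2 = 6.57 GPa

6.57 GPa


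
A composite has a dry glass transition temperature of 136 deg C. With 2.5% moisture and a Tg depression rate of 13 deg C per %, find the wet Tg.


Tg_wet = Tg_dry - k*moisture = 136 - 13*2.5 = 103.5 deg C

103.5 deg C


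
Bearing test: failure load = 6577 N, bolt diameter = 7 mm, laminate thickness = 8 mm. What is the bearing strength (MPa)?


sigma_br = F/(d*h) = 6577/(7*8) = 117.4 MPa

117.4 MPa


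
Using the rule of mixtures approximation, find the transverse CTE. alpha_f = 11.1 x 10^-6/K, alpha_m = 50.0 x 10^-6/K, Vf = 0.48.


alpha_2 = alpha_f*Vf + alpha_m*(1-Vf) = 11.1*0.48 + 50.0*0.52 = 31.3 x 10^-6/K

31.3 x 10^-6/K


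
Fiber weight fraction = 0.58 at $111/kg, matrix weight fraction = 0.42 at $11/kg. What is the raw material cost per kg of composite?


Cost = cost_f*Wf + cost_m*Wm = 111*0.58 + 11*0.42 = $69.0/kg

$69.0/kg


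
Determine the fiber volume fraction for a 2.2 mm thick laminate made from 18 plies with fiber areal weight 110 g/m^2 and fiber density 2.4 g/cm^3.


Vf = n * FAW / (rho_f * h * 1000) = 18 * 110 / (2.4 * 2.2 * 1000) = 0.375

0.375


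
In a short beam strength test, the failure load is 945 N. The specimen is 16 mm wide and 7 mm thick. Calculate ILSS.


ILSS = 3F/(4bh) = 3*945/(4*16*7) = 6.33 MPa

6.33 MPa


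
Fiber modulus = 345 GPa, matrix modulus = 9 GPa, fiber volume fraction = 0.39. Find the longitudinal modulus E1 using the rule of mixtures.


E1 = Ef*Vf + Em*(1-Vf) = 345*0.39 + 9*0.61 = 140.04 GPa

140.04 GPa


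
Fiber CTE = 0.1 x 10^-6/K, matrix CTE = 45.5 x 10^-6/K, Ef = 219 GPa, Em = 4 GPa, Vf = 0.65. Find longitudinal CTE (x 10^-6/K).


E1 = Ef*Vf + Em*(1-Vf) = 143.75
alpha_1 = (alpha_f*Ef*Vf + alpha_m*Em*(1-Vf))/E1 = 0.54 x 10^-6/K

0.54 x 10^-6/K


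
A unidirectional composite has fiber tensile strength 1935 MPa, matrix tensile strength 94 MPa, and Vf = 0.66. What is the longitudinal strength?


sigma_1 = sigma_f*Vf + sigma_m*(1-Vf) = 1935*0.66 + 94*0.34 = 1309.1 MPa

1309.1 MPa


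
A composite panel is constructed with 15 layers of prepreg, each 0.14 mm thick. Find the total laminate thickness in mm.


h = n * t_ply = 15 * 0.14 = 2.1 mm

2.1 mm


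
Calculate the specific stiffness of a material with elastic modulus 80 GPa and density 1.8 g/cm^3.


Specific stiffness = E/rho = 80/1.8 = 44.4 GPa/(g/cm^3)

44.4 GPa/(g/cm^3)


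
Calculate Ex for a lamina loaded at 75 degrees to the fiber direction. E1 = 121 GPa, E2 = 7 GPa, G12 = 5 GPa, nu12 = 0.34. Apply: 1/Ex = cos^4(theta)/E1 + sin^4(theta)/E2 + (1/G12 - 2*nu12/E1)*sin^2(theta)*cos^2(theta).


cos^4(75) = 0.004487, sin^4(75) = 0.870513, sin^2(75)*cos^2(75) = 0.0625
1/G12 - 2*nu12/E1 = 1/5 - 2*0.34/121 = 0.19438 GPa^-1
1/Ex = 0.004487/121 + 0.870513/7 + 0.19438*0.0625 = 0.1365448 GPa^-1
Ex = 7.32 GPa

7.32 GPa


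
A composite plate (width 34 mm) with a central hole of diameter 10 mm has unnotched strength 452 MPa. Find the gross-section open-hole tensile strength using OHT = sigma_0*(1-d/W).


OHT = sigma_0*(1-d/W) = 452*(1-10/34) = 319.1 MPa

319.1 MPa


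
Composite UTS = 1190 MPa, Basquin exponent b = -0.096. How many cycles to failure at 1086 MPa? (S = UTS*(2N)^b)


N = 0.5 * (S/UTS)^(1/b) = 0.5 * (1086/1190)^(1/-0.096) = 1.2963 cycles

1.2963 cycles


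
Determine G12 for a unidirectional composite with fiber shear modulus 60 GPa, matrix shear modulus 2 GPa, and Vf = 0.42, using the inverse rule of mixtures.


1/G12 = Vf/Gf + (1-Vf)/Gm = 0.42/60 + 0.58/2
G12 = 3.37 GPa

3.37 GPa


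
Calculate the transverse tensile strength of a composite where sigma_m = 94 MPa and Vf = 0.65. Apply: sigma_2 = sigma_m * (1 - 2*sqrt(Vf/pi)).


factor = 1 - 2*sqrt(0.65/pi) = 0.0903
sigma_2 = 94 * 0.0903 = 8.49 MPa

8.49 MPa


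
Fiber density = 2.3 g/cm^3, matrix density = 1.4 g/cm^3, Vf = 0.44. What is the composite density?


rho_c = rho_f*Vf + rho_m*(1-Vf) = 2.3*0.44 + 1.4*0.56 = 1.796 g/cm^3

1.796 g/cm^3


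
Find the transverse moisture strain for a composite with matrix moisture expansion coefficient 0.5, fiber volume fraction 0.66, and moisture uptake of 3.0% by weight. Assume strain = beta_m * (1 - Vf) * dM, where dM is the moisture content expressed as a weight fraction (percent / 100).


dM = 3.0/100 = 0.03
strain = beta_m * (1-Vf) * dM = 0.5 * 0.34 * 0.03 = 0.0051

0.0051


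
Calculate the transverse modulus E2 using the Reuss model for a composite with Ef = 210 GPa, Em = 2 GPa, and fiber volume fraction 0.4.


1/E2 = Vf/Ef + (1-Vf)/Em = 0.4/210 + 0.6/2
E2 = 3.31 GPa

3.31 GPa


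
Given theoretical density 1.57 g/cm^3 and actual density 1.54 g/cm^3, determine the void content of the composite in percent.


Void% = (rho_theo - rho_actual)/rho_theo * 100 = (1.57 - 1.54)/1.57 * 100 = 1.91%

1.91%


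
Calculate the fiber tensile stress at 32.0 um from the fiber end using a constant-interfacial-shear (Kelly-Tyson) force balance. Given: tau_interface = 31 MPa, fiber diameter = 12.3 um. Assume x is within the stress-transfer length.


Force balance: sigma_f * (pi*d^2/4) = tau * (pi*d) * x  ->  sigma_f = 4 * tau * x / d
sigma_f = 4 * 31 * 32.0 / 12.3 = 322.6 MPa

322.6 MPa


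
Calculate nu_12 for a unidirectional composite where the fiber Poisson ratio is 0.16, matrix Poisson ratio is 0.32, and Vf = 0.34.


nu_12 = nu_f*Vf + nu_m*(1-Vf) = 0.16*0.34 + 0.32*0.66 = 0.2656

0.2656


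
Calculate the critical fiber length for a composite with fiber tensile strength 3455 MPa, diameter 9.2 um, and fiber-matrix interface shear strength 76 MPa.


Lc = sigma_f * d / (2 * tau_i) = 3455 * 9.2 / (2 * 76) = 209.1 um

209.1 um


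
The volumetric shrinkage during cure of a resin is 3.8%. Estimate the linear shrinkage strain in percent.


Linear shrinkage ≈ vol_shrink/3 = 3.8/3 = 1.267%

1.267%


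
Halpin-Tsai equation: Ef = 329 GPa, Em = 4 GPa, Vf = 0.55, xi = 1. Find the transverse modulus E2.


eta = (Ef/Em - 1)/(Ef/Em + xi) = (82.25 - 1)/(82.25 + 1) = 0.976
E2 = Em*(1+xi*eta*Vf)/(1-eta*Vf) = 13.27 GPa

13.27 GPa


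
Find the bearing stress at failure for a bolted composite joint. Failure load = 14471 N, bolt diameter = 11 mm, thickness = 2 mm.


sigma_br = F/(d*h) = 14471/(11*2) = 657.8 MPa

657.8 MPa


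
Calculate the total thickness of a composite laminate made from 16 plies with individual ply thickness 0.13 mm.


h = n * t_ply = 16 * 0.13 = 2.08 mm

2.08 mm


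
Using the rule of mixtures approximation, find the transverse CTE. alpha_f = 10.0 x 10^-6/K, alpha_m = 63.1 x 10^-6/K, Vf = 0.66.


alpha_2 = alpha_f*Vf + alpha_m*(1-Vf) = 10.0*0.66 + 63.1*0.34 = 28.1 x 10^-6/K

28.1 x 10^-6/K


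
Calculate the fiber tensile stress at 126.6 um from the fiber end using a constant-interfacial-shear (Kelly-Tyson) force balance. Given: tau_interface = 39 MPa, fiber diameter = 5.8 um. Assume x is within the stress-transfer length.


Force balance: sigma_f * (pi*d^2/4) = tau * (pi*d) * x  ->  sigma_f = 4 * tau * x / d
sigma_f = 4 * 39 * 126.6 / 5.8 = 3405.1 MPa

3405.1 MPa


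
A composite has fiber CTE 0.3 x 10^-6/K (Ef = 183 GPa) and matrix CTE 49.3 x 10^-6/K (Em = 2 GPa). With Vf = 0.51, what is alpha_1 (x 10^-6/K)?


E1 = Ef*Vf + Em*(1-Vf) = 94.31
alpha_1 = (alpha_f*Ef*Vf + alpha_m*Em*(1-Vf))/E1 = 0.81 x 10^-6/K

0.81 x 10^-6/K


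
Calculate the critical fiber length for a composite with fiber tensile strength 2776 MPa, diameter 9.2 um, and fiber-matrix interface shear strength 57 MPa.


Lc = sigma_f * d / (2 * tau_i) = 2776 * 9.2 / (2 * 57) = 224.0 um

224.0 um


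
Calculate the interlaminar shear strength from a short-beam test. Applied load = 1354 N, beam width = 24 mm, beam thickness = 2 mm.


ILSS = 3F/(4bh) = 3*1354/(4*24*2) = 21.16 MPa

21.16 MPa


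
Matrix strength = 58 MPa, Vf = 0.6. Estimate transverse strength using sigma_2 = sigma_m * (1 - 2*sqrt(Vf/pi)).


factor = 1 - 2*sqrt(0.6/pi) = 0.126
sigma_2 = 58 * 0.126 = 7.31 MPa

7.31 MPa


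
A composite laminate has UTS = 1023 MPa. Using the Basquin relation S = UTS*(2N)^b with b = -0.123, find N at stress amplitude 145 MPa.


N = 0.5 * (S/UTS)^(1/b) = 0.5 * (145/1023)^(1/-0.123) = 3.9574e+06 cycles

3.9574e+06 cycles


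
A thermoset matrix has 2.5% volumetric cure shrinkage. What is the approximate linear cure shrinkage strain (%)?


Linear shrinkage ≈ vol_shrink/3 = 2.5/3 = 0.833%

0.833%


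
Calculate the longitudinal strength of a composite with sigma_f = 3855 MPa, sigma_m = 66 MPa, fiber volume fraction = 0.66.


sigma_1 = sigma_f*Vf + sigma_m*(1-Vf) = 3855*0.66 + 66*0.34 = 2566.7 MPa

2566.7 MPa


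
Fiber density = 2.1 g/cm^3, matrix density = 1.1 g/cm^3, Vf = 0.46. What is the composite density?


rho_c = rho_f*Vf + rho_m*(1-Vf) = 2.1*0.46 + 1.1*0.54 = 1.56 g/cm^3

1.56 g/cm^3


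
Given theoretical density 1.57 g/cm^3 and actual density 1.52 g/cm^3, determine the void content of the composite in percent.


Void% = (rho_theo - rho_actual)/rho_theo * 100 = (1.57 - 1.52)/1.57 * 100 = 3.18%

3.18%


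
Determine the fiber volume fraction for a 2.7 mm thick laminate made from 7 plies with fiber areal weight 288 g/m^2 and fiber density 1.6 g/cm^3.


Vf = n * FAW / (rho_f * h * 1000) = 7 * 288 / (1.6 * 2.7 * 1000) = 0.4667

0.4667


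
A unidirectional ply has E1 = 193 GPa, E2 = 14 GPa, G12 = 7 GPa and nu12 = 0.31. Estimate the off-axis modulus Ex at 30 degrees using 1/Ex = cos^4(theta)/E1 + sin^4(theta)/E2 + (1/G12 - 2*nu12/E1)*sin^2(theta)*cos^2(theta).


cos^4(30) = 0.5625, sin^4(30) = 0.0625, sin^2(30)*cos^2(30) = 0.1875
1/G12 - 2*nu12/E1 = 1/7 - 2*0.31/193 = 0.139645 GPa^-1
1/Ex = 0.5625/193 + 0.0625/14 + 0.139645*0.1875 = 0.0335622 GPa^-1
Ex = 29.8 GPa

29.8 GPa


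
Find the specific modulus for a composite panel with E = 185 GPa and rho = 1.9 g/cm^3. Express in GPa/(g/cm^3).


Specific stiffness = E/rho = 185/1.9 = 97.4 GPa/(g/cm^3)

97.4 GPa/(g/cm^3)


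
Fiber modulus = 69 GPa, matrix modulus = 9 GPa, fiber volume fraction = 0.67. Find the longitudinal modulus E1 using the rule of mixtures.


E1 = Ef*Vf + Em*(1-Vf) = 69*0.67 + 9*0.33 = 49.2 GPa

49.2 GPa


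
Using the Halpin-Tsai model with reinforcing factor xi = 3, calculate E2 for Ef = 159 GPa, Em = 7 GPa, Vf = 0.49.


eta = (Ef/Em - 1)/(Ef/Em + xi) = (22.7143 - 1)/(22.7143 + 3) = 0.8444
E2 = Em*(1+xi*eta*Vf)/(1-eta*Vf) = 26.76 GPa

26.76 GPa


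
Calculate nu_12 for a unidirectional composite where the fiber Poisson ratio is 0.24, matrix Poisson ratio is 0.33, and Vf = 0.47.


nu_12 = nu_f*Vf + nu_m*(1-Vf) = 0.24*0.47 + 0.33*0.53 = 0.2877

0.2877


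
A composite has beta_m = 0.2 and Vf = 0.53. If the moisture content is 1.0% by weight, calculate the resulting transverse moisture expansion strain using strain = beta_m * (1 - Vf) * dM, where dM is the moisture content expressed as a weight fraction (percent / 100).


dM = 1.0/100 = 0.01
strain = beta_m * (1-Vf) * dM = 0.2 * 0.47 * 0.01 = 0.00094

0.00094


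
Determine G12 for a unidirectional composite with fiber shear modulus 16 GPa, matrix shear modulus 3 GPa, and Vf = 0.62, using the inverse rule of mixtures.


1/G12 = Vf/Gf + (1-Vf)/Gm = 0.62/16 + 0.38/3
G12 = 6.05 GPa

6.05 GPa


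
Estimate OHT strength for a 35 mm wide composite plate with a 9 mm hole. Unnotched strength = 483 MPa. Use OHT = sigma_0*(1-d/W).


OHT = sigma_0*(1-d/W) = 483*(1-9/35) = 358.8 MPa

358.8 MPa


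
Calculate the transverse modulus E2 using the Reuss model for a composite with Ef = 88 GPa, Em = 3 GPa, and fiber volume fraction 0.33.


1/E2 = Vf/Ef + (1-Vf)/Em = 0.33/88 + 0.67/3
E2 = 4.4 GPa

4.4 GPa


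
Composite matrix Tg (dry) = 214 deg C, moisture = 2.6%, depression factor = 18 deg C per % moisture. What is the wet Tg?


Tg_wet = Tg_dry - k*moisture = 214 - 18*2.6 = 167.2 deg C

167.2 deg C


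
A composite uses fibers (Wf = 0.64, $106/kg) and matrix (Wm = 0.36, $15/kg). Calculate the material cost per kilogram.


Cost = cost_f*Wf + cost_m*Wm = 106*0.64 + 15*0.36 = $73.24/kg

$73.24/kg


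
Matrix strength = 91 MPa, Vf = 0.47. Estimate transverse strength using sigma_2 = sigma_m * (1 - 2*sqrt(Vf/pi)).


factor = 1 - 2*sqrt(0.47/pi) = 0.2264
sigma_2 = 91 * 0.2264 = 20.6 MPa

20.6 MPa


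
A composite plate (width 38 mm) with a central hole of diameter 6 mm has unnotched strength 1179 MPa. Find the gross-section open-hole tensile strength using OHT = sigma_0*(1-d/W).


OHT = sigma_0*(1-d/W) = 1179*(1-6/38) = 992.8 MPa

992.8 MPa


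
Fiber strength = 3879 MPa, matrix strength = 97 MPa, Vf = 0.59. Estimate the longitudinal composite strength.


sigma_1 = sigma_f*Vf + sigma_m*(1-Vf) = 3879*0.59 + 97*0.41 = 2328.4 MPa

2328.4 MPa


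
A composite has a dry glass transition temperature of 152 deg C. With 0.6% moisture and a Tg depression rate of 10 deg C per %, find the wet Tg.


Tg_wet = Tg_dry - k*moisture = 152 - 10*0.6 = 146.0 deg C

146.0 deg C


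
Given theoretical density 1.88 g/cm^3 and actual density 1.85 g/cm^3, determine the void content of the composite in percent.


Void% = (rho_theo - rho_actual)/rho_theo * 100 = (1.88 - 1.85)/1.88 * 100 = 1.6%

1.6%


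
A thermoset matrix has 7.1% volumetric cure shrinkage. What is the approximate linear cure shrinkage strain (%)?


Linear shrinkage ≈ vol_shrink/3 = 7.1/3 = 2.367%

2.367%


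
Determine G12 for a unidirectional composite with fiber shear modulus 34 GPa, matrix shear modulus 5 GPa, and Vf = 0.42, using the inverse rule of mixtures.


1/G12 = Vf/Gf + (1-Vf)/Gm = 0.42/34 + 0.58/5
G12 = 7.79 GPa

7.79 GPa


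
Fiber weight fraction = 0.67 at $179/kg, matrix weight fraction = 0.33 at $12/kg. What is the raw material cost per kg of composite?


Cost = cost_f*Wf + cost_m*Wm = 179*0.67 + 12*0.33 = $123.89/kg

$123.89/kg


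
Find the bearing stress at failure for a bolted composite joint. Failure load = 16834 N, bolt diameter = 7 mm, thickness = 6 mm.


sigma_br = F/(d*h) = 16834/(7*6) = 400.8 MPa

400.8 MPa


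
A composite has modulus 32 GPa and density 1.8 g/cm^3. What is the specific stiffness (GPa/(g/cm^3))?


Specific stiffness = E/rho = 32/1.8 = 17.8 GPa/(g/cm^3)

17.8 GPa/(g/cm^3)


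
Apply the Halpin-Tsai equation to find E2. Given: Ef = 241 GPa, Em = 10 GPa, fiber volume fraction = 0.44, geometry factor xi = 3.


eta = (Ef/Em - 1)/(Ef/Em + xi) = (24.1 - 1)/(24.1 + 3) = 0.8524
E2 = Em*(1+xi*eta*Vf)/(1-eta*Vf) = 34.01 GPa

34.01 GPa


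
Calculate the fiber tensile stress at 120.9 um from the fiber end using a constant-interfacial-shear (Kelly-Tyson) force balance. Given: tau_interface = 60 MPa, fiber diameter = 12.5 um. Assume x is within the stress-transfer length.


Force balance: sigma_f * (pi*d^2/4) = tau * (pi*d) * x  ->  sigma_f = 4 * tau * x / d
sigma_f = 4 * 60 * 120.9 / 12.5 = 2321.3 MPa

2321.3 MPa


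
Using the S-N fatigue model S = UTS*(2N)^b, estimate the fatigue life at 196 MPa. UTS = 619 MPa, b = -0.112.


N = 0.5 * (S/UTS)^(1/b) = 0.5 * (196/619)^(1/-0.112) = 14394.8553 cycles

14394.8553 cycles


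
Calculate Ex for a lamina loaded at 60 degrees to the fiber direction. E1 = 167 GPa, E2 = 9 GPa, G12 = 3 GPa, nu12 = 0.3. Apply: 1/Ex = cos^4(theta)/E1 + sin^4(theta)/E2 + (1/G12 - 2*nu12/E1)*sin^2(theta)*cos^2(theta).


cos^4(60) = 0.0625, sin^4(60) = 0.5625, sin^2(60)*cos^2(60) = 0.1875
1/G12 - 2*nu12/E1 = 1/3 - 2*0.3/167 = 0.329741 GPa^-1
1/Ex = 0.0625/167 + 0.5625/9 + 0.329741*0.1875 = 0.1247006 GPa^-1
Ex = 8.02 GPa

8.02 GPa


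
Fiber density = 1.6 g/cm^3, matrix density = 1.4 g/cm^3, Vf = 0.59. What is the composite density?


rho_c = rho_f*Vf + rho_m*(1-Vf) = 1.6*0.59 + 1.4*0.41 = 1.518 g/cm^3

1.518 g/cm^3
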